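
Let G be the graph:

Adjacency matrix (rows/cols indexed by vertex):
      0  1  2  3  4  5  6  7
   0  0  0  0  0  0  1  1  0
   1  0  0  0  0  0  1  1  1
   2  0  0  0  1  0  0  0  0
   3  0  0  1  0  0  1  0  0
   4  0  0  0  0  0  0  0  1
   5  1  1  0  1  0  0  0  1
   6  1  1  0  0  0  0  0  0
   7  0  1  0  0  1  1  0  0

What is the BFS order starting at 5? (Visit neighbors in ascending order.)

BFS from vertex 5 (neighbors processed in ascending order):
Visit order: 5, 0, 1, 3, 7, 6, 2, 4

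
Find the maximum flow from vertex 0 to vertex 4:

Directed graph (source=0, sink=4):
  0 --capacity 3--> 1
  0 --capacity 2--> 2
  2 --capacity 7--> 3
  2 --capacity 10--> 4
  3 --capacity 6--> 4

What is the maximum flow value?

Computing max flow:
  Flow on (0->2): 2/2
  Flow on (2->4): 2/10
Maximum flow = 2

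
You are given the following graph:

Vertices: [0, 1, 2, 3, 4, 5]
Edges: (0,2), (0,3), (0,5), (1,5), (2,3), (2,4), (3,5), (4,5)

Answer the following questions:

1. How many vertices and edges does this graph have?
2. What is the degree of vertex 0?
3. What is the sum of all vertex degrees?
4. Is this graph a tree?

Count: 6 vertices, 8 edges.
Vertex 0 has neighbors [2, 3, 5], degree = 3.
Handshaking lemma: 2 * 8 = 16.
A tree on 6 vertices has 5 edges. This graph has 8 edges (3 extra). Not a tree.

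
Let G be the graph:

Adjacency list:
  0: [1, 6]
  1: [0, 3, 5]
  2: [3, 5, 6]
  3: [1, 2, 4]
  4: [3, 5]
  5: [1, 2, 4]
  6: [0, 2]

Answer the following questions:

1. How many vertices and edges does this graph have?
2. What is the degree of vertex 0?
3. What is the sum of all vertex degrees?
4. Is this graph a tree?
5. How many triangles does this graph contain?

Count: 7 vertices, 9 edges.
Vertex 0 has neighbors [1, 6], degree = 2.
Handshaking lemma: 2 * 9 = 18.
A tree on 7 vertices has 6 edges. This graph has 9 edges (3 extra). Not a tree.
Number of triangles = 0.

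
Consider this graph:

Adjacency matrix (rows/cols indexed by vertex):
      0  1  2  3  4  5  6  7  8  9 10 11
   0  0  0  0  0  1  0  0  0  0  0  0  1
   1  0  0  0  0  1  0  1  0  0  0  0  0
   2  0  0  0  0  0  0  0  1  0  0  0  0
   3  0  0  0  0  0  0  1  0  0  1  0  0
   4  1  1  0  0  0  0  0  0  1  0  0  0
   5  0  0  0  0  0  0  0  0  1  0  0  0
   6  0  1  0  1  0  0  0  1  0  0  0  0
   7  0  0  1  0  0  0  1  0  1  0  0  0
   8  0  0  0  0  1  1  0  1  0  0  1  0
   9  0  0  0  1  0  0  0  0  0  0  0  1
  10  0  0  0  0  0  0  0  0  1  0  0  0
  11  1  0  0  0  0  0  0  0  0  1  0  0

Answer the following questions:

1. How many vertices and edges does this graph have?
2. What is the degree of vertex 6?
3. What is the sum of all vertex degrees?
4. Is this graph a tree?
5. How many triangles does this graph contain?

Count: 12 vertices, 13 edges.
Vertex 6 has neighbors [1, 3, 7], degree = 3.
Handshaking lemma: 2 * 13 = 26.
A tree on 12 vertices has 11 edges. This graph has 13 edges (2 extra). Not a tree.
Number of triangles = 0.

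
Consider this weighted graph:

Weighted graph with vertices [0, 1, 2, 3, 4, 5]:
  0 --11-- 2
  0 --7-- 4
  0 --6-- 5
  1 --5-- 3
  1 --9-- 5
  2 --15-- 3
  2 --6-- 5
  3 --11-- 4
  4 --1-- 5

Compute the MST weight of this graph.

Applying Kruskal's algorithm (sort edges by weight, add if no cycle):
  Add (4,5) w=1
  Add (1,3) w=5
  Add (0,5) w=6
  Add (2,5) w=6
  Skip (0,4) w=7 (creates cycle)
  Add (1,5) w=9
  Skip (0,2) w=11 (creates cycle)
  Skip (3,4) w=11 (creates cycle)
  Skip (2,3) w=15 (creates cycle)
MST weight = 27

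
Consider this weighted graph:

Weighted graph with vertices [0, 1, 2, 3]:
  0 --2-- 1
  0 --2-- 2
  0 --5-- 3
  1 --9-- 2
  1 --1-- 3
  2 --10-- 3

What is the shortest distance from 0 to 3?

Using Dijkstra's algorithm from vertex 0:
Shortest path: 0 -> 1 -> 3
Total weight: 2 + 1 = 3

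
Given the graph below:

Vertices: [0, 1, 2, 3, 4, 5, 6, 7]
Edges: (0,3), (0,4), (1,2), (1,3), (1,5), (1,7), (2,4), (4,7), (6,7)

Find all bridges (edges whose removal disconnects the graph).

A bridge is an edge whose removal increases the number of connected components.
Bridges found: (1,5), (6,7)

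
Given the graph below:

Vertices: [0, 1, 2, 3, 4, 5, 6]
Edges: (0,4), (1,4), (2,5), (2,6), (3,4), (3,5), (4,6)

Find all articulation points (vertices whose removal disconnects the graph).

An articulation point is a vertex whose removal disconnects the graph.
Articulation points: [4]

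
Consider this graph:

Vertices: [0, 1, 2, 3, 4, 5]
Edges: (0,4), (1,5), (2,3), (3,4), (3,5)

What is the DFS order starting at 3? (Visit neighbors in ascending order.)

DFS from vertex 3 (neighbors processed in ascending order):
Visit order: 3, 2, 4, 0, 5, 1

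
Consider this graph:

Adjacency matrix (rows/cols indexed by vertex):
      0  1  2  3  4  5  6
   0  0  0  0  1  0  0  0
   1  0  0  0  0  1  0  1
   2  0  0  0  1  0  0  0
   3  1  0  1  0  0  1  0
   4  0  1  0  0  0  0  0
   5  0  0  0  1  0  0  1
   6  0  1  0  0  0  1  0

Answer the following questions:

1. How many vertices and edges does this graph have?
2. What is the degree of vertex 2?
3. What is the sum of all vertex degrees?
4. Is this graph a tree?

Count: 7 vertices, 6 edges.
Vertex 2 has neighbors [3], degree = 1.
Handshaking lemma: 2 * 6 = 12.
A graph is a tree iff it is connected and has exactly n-1 edges. This graph is connected (all 7 vertices in one component) and has 7-1 = 6 edges. It is a tree.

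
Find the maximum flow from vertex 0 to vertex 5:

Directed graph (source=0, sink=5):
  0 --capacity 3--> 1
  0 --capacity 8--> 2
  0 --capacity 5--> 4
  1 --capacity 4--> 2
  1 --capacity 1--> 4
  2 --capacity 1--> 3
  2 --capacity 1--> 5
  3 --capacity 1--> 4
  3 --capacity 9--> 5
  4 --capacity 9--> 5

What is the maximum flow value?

Computing max flow:
  Flow on (0->1): 1/3
  Flow on (0->2): 2/8
  Flow on (0->4): 5/5
  Flow on (1->4): 1/1
  Flow on (2->3): 1/1
  Flow on (2->5): 1/1
  Flow on (3->5): 1/9
  Flow on (4->5): 6/9
Maximum flow = 8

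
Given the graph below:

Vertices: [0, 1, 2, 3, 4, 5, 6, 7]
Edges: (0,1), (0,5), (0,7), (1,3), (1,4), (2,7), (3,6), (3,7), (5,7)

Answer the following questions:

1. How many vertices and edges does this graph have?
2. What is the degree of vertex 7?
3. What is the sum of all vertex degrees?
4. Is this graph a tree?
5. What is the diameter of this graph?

Count: 8 vertices, 9 edges.
Vertex 7 has neighbors [0, 2, 3, 5], degree = 4.
Handshaking lemma: 2 * 9 = 18.
A tree on 8 vertices has 7 edges. This graph has 9 edges (2 extra). Not a tree.
Diameter (longest shortest path) = 4.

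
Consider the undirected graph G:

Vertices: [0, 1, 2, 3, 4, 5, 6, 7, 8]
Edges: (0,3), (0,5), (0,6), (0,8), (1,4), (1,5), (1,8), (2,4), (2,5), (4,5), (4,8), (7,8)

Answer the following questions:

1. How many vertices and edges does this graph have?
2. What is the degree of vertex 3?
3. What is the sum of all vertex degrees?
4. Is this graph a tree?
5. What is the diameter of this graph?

Count: 9 vertices, 12 edges.
Vertex 3 has neighbors [0], degree = 1.
Handshaking lemma: 2 * 12 = 24.
A tree on 9 vertices has 8 edges. This graph has 12 edges (4 extra). Not a tree.
Diameter (longest shortest path) = 3.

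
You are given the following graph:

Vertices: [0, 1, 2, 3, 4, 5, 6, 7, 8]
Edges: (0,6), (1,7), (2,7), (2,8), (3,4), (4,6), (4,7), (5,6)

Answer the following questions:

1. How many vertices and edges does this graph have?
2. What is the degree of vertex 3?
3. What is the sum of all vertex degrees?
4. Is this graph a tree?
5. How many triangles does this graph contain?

Count: 9 vertices, 8 edges.
Vertex 3 has neighbors [4], degree = 1.
Handshaking lemma: 2 * 8 = 16.
A graph is a tree iff it is connected and has exactly n-1 edges. This graph is connected (all 9 vertices in one component) and has 9-1 = 8 edges. It is a tree.
Number of triangles = 0.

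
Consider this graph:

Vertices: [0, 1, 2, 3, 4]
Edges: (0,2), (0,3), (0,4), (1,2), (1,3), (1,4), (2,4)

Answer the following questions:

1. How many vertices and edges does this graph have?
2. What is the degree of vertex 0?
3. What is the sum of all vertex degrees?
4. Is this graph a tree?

Count: 5 vertices, 7 edges.
Vertex 0 has neighbors [2, 3, 4], degree = 3.
Handshaking lemma: 2 * 7 = 14.
A tree on 5 vertices has 4 edges. This graph has 7 edges (3 extra). Not a tree.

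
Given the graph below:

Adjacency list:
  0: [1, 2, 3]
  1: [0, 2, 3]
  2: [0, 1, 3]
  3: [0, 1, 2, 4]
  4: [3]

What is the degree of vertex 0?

Vertex 0 has neighbors [1, 2, 3], so deg(0) = 3.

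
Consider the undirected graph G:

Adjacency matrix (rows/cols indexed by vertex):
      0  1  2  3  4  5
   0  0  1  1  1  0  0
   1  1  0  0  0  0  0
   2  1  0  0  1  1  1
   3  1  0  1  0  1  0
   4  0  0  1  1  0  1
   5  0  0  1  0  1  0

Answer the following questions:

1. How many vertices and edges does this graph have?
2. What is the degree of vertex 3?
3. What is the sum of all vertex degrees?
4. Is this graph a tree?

Count: 6 vertices, 8 edges.
Vertex 3 has neighbors [0, 2, 4], degree = 3.
Handshaking lemma: 2 * 8 = 16.
A tree on 6 vertices has 5 edges. This graph has 8 edges (3 extra). Not a tree.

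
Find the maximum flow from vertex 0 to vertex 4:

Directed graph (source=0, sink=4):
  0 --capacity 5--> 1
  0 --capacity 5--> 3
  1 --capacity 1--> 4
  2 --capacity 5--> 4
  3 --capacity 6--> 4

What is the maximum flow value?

Computing max flow:
  Flow on (0->1): 1/5
  Flow on (0->3): 5/5
  Flow on (1->4): 1/1
  Flow on (3->4): 5/6
Maximum flow = 6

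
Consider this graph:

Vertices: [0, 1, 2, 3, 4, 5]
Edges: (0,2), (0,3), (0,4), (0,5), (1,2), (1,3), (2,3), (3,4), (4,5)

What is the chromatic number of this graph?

The graph has a maximum clique of size 3 (lower bound on chromatic number).
A valid 3-coloring: {0: 0, 1: 0, 2: 2, 3: 1, 4: 2, 5: 1}.
Chromatic number = 3.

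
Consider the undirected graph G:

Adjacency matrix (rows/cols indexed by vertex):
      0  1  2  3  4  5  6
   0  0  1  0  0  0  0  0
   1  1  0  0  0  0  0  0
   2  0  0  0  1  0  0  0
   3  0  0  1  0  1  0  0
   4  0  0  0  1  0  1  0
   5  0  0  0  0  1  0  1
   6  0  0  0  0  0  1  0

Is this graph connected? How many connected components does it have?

Checking connectivity: the graph has 2 connected component(s).
Components: [[0, 1], [2, 3, 4, 5, 6]]. The graph is NOT connected.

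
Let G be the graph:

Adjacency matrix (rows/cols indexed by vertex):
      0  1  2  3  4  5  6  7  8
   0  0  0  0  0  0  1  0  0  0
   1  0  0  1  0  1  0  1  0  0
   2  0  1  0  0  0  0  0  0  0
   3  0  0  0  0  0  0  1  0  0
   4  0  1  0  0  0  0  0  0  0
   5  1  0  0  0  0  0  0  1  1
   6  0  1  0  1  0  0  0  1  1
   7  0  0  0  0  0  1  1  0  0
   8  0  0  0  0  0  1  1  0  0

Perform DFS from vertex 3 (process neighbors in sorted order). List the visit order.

DFS from vertex 3 (neighbors processed in ascending order):
Visit order: 3, 6, 1, 2, 4, 7, 5, 0, 8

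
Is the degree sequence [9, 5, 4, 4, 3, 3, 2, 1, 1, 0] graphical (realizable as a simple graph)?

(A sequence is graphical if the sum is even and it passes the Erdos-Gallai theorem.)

Sum of degrees = 32. Sum is even but fails Erdos-Gallai. The sequence is NOT graphical.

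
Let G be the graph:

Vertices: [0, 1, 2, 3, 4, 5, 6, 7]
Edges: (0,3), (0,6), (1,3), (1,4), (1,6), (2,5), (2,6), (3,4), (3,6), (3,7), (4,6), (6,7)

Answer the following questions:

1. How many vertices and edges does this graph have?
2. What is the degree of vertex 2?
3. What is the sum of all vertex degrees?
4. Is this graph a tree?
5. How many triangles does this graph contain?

Count: 8 vertices, 12 edges.
Vertex 2 has neighbors [5, 6], degree = 2.
Handshaking lemma: 2 * 12 = 24.
A tree on 8 vertices has 7 edges. This graph has 12 edges (5 extra). Not a tree.
Number of triangles = 6.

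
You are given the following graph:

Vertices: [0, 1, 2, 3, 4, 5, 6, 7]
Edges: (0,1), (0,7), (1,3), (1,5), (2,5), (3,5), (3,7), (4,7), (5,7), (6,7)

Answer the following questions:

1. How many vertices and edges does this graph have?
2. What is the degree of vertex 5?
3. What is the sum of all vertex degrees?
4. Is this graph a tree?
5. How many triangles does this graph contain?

Count: 8 vertices, 10 edges.
Vertex 5 has neighbors [1, 2, 3, 7], degree = 4.
Handshaking lemma: 2 * 10 = 20.
A tree on 8 vertices has 7 edges. This graph has 10 edges (3 extra). Not a tree.
Number of triangles = 2.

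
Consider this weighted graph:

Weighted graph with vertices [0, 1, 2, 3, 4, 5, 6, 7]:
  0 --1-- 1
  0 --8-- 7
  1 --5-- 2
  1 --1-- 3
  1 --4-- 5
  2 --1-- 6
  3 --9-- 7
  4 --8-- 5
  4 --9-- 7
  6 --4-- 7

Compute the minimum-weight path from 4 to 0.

Using Dijkstra's algorithm from vertex 4:
Shortest path: 4 -> 5 -> 1 -> 0
Total weight: 8 + 4 + 1 = 13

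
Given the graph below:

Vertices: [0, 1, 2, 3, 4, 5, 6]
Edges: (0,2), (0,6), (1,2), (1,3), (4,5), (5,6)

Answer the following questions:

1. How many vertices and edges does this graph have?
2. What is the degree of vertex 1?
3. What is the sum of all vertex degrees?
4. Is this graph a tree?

Count: 7 vertices, 6 edges.
Vertex 1 has neighbors [2, 3], degree = 2.
Handshaking lemma: 2 * 6 = 12.
A graph is a tree iff it is connected and has exactly n-1 edges. This graph is connected (all 7 vertices in one component) and has 7-1 = 6 edges. It is a tree.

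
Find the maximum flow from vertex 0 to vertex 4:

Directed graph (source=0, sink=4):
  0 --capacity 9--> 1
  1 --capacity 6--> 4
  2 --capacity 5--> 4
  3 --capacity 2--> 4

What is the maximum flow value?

Computing max flow:
  Flow on (0->1): 6/9
  Flow on (1->4): 6/6
Maximum flow = 6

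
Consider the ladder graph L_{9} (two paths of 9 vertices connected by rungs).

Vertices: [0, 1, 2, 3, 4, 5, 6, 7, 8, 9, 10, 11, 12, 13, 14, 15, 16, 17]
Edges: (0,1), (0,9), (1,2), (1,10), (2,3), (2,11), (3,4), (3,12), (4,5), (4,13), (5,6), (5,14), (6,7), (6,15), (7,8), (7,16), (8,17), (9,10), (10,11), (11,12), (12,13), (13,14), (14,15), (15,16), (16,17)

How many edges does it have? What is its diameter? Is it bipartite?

Ladder graph L_{9}: 9 rungs + 2 * (9-1) path edges = 9 + 16 = 25 edges.
Diameter = 9.
Ladder graphs are bipartite (alternating coloring along each path).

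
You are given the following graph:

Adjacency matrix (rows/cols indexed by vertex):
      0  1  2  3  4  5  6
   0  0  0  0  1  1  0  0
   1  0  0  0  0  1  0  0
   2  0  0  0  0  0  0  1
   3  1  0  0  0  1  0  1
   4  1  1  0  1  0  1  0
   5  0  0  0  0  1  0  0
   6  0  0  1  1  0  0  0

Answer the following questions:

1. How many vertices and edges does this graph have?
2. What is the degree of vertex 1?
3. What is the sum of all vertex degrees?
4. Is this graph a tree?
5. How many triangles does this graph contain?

Count: 7 vertices, 7 edges.
Vertex 1 has neighbors [4], degree = 1.
Handshaking lemma: 2 * 7 = 14.
A tree on 7 vertices has 6 edges. This graph has 7 edges (1 extra). Not a tree.
Number of triangles = 1.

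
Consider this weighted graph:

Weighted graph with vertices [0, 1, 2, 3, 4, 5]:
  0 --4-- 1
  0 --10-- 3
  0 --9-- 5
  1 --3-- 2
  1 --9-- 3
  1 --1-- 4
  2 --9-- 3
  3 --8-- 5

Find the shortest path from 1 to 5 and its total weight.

Using Dijkstra's algorithm from vertex 1:
Shortest path: 1 -> 0 -> 5
Total weight: 4 + 9 = 13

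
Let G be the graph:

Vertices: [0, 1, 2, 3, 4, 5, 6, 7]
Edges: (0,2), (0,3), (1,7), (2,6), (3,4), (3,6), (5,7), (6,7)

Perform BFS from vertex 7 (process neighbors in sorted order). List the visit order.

BFS from vertex 7 (neighbors processed in ascending order):
Visit order: 7, 1, 5, 6, 2, 3, 0, 4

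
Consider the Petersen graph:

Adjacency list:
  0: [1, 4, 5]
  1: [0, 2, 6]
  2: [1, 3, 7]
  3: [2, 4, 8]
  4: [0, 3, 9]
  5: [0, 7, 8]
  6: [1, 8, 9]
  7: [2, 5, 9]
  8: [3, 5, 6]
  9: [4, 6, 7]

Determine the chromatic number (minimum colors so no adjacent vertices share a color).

The Petersen graph contains odd cycles (e.g. the outer 5-cycle), so chi >= 3.
A proper 3-coloring exists (it is a well-known 3-chromatic graph).
Chromatic number = 3.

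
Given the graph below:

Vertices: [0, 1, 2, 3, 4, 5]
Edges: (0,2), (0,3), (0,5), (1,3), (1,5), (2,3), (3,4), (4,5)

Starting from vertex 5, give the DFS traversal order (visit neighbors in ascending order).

DFS from vertex 5 (neighbors processed in ascending order):
Visit order: 5, 0, 2, 3, 1, 4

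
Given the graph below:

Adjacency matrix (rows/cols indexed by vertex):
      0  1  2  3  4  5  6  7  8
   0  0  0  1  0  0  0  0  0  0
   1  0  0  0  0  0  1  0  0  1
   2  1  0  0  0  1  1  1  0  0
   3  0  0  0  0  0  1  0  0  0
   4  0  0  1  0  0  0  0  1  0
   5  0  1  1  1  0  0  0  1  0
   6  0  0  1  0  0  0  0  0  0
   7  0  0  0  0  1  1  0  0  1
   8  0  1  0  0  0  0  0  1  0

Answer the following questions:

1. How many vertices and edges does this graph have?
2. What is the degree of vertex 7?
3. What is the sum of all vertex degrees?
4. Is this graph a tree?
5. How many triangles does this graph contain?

Count: 9 vertices, 10 edges.
Vertex 7 has neighbors [4, 5, 8], degree = 3.
Handshaking lemma: 2 * 10 = 20.
A tree on 9 vertices has 8 edges. This graph has 10 edges (2 extra). Not a tree.
Number of triangles = 0.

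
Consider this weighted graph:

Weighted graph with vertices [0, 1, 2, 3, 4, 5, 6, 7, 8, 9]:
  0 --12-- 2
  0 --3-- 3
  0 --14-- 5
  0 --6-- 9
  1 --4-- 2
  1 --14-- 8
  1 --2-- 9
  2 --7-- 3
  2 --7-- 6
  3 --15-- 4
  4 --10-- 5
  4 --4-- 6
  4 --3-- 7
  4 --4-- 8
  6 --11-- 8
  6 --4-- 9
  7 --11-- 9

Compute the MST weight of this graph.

Applying Kruskal's algorithm (sort edges by weight, add if no cycle):
  Add (1,9) w=2
  Add (0,3) w=3
  Add (4,7) w=3
  Add (1,2) w=4
  Add (4,8) w=4
  Add (4,6) w=4
  Add (6,9) w=4
  Add (0,9) w=6
  Skip (2,6) w=7 (creates cycle)
  Skip (2,3) w=7 (creates cycle)
  Add (4,5) w=10
  Skip (6,8) w=11 (creates cycle)
  Skip (7,9) w=11 (creates cycle)
  Skip (0,2) w=12 (creates cycle)
  Skip (0,5) w=14 (creates cycle)
  Skip (1,8) w=14 (creates cycle)
  Skip (3,4) w=15 (creates cycle)
MST weight = 40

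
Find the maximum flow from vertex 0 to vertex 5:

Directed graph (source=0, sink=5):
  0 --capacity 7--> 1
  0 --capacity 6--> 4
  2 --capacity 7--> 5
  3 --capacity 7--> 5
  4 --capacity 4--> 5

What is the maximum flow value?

Computing max flow:
  Flow on (0->4): 4/6
  Flow on (4->5): 4/4
Maximum flow = 4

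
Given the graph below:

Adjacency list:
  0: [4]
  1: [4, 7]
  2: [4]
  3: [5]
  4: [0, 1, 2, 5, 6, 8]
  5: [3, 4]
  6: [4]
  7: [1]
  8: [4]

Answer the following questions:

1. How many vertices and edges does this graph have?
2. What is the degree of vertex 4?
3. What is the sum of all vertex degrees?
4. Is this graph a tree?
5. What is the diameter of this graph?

Count: 9 vertices, 8 edges.
Vertex 4 has neighbors [0, 1, 2, 5, 6, 8], degree = 6.
Handshaking lemma: 2 * 8 = 16.
A graph is a tree iff it is connected and has exactly n-1 edges. This graph is connected (all 9 vertices in one component) and has 9-1 = 8 edges. It is a tree.
Diameter (longest shortest path) = 4.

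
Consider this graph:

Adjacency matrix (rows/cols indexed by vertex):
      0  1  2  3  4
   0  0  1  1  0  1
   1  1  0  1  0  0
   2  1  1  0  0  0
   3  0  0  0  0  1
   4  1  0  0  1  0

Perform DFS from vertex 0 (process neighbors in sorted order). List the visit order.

DFS from vertex 0 (neighbors processed in ascending order):
Visit order: 0, 1, 2, 4, 3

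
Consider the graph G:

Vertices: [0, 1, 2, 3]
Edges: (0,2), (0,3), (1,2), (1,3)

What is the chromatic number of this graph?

The graph has a maximum clique of size 2 (lower bound on chromatic number).
A valid 2-coloring: {0: 0, 1: 0, 2: 1, 3: 1}.
Chromatic number = 2.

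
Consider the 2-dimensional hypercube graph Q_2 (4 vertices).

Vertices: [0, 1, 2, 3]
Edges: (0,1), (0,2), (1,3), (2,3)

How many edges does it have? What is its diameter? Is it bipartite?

The 2-dimensional hypercube Q_2 has 4 vertices and each vertex has degree 2.
Total edges = 4 * 2 / 2 = 4.
Diameter = 2 (max Hamming distance between binary labels).
Hypercubes are bipartite (partition by parity of binary representation).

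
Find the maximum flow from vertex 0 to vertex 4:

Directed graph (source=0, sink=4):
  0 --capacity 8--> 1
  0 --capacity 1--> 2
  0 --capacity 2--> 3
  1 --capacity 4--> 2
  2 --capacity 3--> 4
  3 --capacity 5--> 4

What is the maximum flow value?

Computing max flow:
  Flow on (0->1): 3/8
  Flow on (0->3): 2/2
  Flow on (1->2): 3/4
  Flow on (2->4): 3/3
  Flow on (3->4): 2/5
Maximum flow = 5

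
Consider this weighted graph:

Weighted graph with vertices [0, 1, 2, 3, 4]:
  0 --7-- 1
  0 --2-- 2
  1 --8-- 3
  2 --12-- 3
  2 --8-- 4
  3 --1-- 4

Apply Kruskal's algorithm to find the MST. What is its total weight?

Applying Kruskal's algorithm (sort edges by weight, add if no cycle):
  Add (3,4) w=1
  Add (0,2) w=2
  Add (0,1) w=7
  Add (1,3) w=8
  Skip (2,4) w=8 (creates cycle)
  Skip (2,3) w=12 (creates cycle)
MST weight = 18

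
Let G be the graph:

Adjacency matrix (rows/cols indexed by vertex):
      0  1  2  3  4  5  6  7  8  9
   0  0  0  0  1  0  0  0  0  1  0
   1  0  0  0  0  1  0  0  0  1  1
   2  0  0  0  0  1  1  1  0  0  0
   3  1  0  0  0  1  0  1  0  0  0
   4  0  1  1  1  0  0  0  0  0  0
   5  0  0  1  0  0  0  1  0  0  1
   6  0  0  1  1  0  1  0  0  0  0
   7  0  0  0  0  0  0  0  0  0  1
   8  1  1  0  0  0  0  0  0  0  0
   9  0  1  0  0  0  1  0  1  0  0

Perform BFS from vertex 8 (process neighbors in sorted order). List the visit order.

BFS from vertex 8 (neighbors processed in ascending order):
Visit order: 8, 0, 1, 3, 4, 9, 6, 2, 5, 7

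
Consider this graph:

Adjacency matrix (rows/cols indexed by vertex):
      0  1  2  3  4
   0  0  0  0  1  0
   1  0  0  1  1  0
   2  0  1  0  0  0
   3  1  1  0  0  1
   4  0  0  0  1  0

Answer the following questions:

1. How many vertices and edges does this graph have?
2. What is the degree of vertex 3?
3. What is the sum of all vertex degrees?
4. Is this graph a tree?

Count: 5 vertices, 4 edges.
Vertex 3 has neighbors [0, 1, 4], degree = 3.
Handshaking lemma: 2 * 4 = 8.
A graph is a tree iff it is connected and has exactly n-1 edges. This graph is connected (all 5 vertices in one component) and has 5-1 = 4 edges. It is a tree.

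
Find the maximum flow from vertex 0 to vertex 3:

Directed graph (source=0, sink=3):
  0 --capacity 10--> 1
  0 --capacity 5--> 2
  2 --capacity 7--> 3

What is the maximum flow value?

Computing max flow:
  Flow on (0->2): 5/5
  Flow on (2->3): 5/7
Maximum flow = 5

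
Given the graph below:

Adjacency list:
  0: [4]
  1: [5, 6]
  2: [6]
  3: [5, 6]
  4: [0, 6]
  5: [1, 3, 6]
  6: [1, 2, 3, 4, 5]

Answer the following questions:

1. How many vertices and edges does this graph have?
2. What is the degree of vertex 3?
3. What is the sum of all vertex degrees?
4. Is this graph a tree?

Count: 7 vertices, 8 edges.
Vertex 3 has neighbors [5, 6], degree = 2.
Handshaking lemma: 2 * 8 = 16.
A tree on 7 vertices has 6 edges. This graph has 8 edges (2 extra). Not a tree.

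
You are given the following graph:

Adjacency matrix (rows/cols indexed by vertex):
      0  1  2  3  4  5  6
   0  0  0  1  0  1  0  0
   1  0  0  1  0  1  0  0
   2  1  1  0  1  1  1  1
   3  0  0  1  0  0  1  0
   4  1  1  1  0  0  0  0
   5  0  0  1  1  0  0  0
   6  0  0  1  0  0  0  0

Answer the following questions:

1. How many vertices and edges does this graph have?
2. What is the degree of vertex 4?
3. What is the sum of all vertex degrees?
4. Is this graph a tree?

Count: 7 vertices, 9 edges.
Vertex 4 has neighbors [0, 1, 2], degree = 3.
Handshaking lemma: 2 * 9 = 18.
A tree on 7 vertices has 6 edges. This graph has 9 edges (3 extra). Not a tree.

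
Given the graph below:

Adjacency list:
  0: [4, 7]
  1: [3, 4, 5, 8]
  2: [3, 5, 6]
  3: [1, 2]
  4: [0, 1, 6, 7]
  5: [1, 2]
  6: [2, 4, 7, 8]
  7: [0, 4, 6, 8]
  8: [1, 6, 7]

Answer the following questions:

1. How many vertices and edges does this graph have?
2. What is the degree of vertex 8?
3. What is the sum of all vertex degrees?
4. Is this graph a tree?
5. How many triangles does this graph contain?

Count: 9 vertices, 14 edges.
Vertex 8 has neighbors [1, 6, 7], degree = 3.
Handshaking lemma: 2 * 14 = 28.
A tree on 9 vertices has 8 edges. This graph has 14 edges (6 extra). Not a tree.
Number of triangles = 3.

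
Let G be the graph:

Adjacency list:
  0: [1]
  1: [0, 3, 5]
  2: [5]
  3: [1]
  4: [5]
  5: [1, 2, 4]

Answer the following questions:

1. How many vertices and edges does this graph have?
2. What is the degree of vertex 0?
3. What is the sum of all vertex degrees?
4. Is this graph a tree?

Count: 6 vertices, 5 edges.
Vertex 0 has neighbors [1], degree = 1.
Handshaking lemma: 2 * 5 = 10.
A graph is a tree iff it is connected and has exactly n-1 edges. This graph is connected (all 6 vertices in one component) and has 6-1 = 5 edges. It is a tree.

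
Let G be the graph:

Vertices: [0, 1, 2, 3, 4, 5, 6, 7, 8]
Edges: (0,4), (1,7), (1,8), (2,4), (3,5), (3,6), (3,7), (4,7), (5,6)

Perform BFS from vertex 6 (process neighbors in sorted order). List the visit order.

BFS from vertex 6 (neighbors processed in ascending order):
Visit order: 6, 3, 5, 7, 1, 4, 8, 0, 2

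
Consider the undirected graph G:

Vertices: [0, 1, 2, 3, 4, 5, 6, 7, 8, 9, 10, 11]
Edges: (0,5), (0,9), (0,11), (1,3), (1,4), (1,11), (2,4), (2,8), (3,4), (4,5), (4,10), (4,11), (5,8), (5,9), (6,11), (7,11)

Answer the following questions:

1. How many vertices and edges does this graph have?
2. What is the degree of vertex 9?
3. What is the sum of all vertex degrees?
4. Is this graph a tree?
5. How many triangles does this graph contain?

Count: 12 vertices, 16 edges.
Vertex 9 has neighbors [0, 5], degree = 2.
Handshaking lemma: 2 * 16 = 32.
A tree on 12 vertices has 11 edges. This graph has 16 edges (5 extra). Not a tree.
Number of triangles = 3.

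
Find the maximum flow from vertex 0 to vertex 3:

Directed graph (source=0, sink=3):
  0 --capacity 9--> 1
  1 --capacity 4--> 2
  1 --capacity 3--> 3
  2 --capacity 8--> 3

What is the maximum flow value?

Computing max flow:
  Flow on (0->1): 7/9
  Flow on (1->2): 4/4
  Flow on (1->3): 3/3
  Flow on (2->3): 4/8
Maximum flow = 7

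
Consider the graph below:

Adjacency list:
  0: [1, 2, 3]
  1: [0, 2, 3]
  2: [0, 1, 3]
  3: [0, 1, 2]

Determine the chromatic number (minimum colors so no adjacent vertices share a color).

The graph has a maximum clique of size 4 (lower bound on chromatic number).
A valid 4-coloring: {0: 0, 1: 1, 2: 2, 3: 3}.
Chromatic number = 4.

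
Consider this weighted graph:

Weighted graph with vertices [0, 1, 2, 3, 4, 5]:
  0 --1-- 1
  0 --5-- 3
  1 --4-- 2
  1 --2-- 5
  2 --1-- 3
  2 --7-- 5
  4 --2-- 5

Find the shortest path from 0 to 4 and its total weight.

Using Dijkstra's algorithm from vertex 0:
Shortest path: 0 -> 1 -> 5 -> 4
Total weight: 1 + 2 + 2 = 5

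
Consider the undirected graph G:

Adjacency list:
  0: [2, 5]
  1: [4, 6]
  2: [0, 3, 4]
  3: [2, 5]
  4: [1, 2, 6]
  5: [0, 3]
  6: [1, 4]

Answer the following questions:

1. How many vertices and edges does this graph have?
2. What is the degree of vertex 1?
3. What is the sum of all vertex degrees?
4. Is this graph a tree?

Count: 7 vertices, 8 edges.
Vertex 1 has neighbors [4, 6], degree = 2.
Handshaking lemma: 2 * 8 = 16.
A tree on 7 vertices has 6 edges. This graph has 8 edges (2 extra). Not a tree.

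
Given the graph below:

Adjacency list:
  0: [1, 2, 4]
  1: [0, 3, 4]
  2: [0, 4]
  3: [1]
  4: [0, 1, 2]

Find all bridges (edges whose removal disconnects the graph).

A bridge is an edge whose removal increases the number of connected components.
Bridges found: (1,3)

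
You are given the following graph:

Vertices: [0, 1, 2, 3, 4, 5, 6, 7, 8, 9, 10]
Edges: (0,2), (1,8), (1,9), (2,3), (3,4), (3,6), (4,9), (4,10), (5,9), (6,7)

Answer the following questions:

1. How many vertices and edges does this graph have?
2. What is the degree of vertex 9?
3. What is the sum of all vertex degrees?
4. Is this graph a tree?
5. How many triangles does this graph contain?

Count: 11 vertices, 10 edges.
Vertex 9 has neighbors [1, 4, 5], degree = 3.
Handshaking lemma: 2 * 10 = 20.
A graph is a tree iff it is connected and has exactly n-1 edges. This graph is connected (all 11 vertices in one component) and has 11-1 = 10 edges. It is a tree.
Number of triangles = 0.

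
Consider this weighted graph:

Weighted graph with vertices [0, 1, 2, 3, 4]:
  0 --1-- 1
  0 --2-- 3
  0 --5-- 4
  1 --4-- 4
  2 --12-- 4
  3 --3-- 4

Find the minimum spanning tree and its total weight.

Applying Kruskal's algorithm (sort edges by weight, add if no cycle):
  Add (0,1) w=1
  Add (0,3) w=2
  Add (3,4) w=3
  Skip (1,4) w=4 (creates cycle)
  Skip (0,4) w=5 (creates cycle)
  Add (2,4) w=12
MST weight = 18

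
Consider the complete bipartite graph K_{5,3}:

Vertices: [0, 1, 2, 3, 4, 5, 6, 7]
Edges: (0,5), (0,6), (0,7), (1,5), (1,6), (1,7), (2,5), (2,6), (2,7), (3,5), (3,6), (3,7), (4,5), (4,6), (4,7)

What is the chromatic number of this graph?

K_{5,3} is bipartite: vertices split into two independent sets of size 5 and 3.
Color one set 0, the other 1. No adjacent vertices share a color.
Chromatic number = 2.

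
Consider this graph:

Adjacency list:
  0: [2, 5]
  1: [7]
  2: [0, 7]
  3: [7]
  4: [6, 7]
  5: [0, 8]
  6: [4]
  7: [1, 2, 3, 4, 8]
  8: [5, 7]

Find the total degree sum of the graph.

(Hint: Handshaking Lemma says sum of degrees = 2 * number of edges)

Count edges: 9 edges.
By Handshaking Lemma: sum of degrees = 2 * 9 = 18.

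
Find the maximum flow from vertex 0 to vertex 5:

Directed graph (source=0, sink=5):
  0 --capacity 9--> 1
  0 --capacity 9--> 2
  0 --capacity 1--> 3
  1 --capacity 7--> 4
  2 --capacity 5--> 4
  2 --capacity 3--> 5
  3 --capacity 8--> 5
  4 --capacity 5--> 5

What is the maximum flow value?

Computing max flow:
  Flow on (0->2): 8/9
  Flow on (0->3): 1/1
  Flow on (2->4): 5/5
  Flow on (2->5): 3/3
  Flow on (3->5): 1/8
  Flow on (4->5): 5/5
Maximum flow = 9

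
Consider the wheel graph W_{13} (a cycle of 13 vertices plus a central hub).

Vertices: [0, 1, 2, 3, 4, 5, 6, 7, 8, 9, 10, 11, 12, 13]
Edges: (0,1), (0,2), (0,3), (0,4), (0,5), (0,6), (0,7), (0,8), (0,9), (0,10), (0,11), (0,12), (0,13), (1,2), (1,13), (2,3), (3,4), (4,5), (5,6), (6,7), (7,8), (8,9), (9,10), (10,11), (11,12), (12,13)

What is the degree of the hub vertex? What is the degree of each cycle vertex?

The hub connects to all 13 cycle vertices, so deg(hub) = 13.
Each cycle vertex connects to 2 neighbors on the cycle plus the hub, so deg(cycle vertex) = 3.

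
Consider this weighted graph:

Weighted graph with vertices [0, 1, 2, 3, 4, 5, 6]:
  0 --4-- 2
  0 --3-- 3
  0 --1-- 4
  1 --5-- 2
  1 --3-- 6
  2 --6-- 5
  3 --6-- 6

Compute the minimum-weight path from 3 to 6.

Using Dijkstra's algorithm from vertex 3:
Shortest path: 3 -> 6
Total weight: 6 = 6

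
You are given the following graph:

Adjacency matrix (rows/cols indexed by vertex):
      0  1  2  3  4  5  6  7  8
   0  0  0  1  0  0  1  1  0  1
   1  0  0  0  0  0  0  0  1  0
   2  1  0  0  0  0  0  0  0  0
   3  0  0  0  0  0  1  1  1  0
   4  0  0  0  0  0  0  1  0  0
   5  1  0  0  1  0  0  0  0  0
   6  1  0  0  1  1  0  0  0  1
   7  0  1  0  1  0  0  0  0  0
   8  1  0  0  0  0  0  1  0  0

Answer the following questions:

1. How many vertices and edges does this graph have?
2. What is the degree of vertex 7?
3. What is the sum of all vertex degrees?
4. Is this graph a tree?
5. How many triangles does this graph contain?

Count: 9 vertices, 10 edges.
Vertex 7 has neighbors [1, 3], degree = 2.
Handshaking lemma: 2 * 10 = 20.
A tree on 9 vertices has 8 edges. This graph has 10 edges (2 extra). Not a tree.
Number of triangles = 1.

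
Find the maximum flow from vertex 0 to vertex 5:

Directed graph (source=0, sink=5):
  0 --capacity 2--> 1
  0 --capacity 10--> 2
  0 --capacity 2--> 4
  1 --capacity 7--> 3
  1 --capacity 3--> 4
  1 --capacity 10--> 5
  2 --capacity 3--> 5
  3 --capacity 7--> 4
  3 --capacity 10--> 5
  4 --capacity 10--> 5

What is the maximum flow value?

Computing max flow:
  Flow on (0->1): 2/2
  Flow on (0->2): 3/10
  Flow on (0->4): 2/2
  Flow on (1->5): 2/10
  Flow on (2->5): 3/3
  Flow on (4->5): 2/10
Maximum flow = 7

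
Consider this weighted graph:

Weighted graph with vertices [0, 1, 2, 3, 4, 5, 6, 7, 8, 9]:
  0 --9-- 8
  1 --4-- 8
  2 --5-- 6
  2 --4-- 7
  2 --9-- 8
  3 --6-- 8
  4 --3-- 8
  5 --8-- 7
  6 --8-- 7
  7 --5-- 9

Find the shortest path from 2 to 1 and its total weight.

Using Dijkstra's algorithm from vertex 2:
Shortest path: 2 -> 8 -> 1
Total weight: 9 + 4 = 13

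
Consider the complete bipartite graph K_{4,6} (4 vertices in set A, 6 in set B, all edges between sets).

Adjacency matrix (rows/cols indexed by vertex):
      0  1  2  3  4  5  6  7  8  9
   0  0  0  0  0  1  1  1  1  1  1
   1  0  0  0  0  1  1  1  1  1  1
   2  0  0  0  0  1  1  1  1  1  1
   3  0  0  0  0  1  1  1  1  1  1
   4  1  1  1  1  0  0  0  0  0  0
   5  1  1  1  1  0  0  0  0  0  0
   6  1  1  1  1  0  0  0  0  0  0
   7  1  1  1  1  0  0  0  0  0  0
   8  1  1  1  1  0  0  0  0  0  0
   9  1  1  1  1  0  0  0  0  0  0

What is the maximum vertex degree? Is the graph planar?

Set-A vertices have degree 6; set-B vertices have degree 4. Maximum degree = max(4,6) = 6.
K_{4,6} contains K_{3,3} as a subgraph (since both sides have >= 3 vertices); by Kuratowski's theorem it is not planar.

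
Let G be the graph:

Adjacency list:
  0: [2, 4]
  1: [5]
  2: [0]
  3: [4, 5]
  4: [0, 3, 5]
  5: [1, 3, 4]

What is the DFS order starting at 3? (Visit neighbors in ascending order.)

DFS from vertex 3 (neighbors processed in ascending order):
Visit order: 3, 4, 0, 2, 5, 1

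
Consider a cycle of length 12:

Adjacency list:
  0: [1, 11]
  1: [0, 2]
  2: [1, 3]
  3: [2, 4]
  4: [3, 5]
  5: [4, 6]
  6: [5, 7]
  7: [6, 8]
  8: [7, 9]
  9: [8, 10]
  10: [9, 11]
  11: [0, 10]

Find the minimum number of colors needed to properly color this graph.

This is an even cycle (C_12). Even cycles are bipartite.
Chromatic number = 2.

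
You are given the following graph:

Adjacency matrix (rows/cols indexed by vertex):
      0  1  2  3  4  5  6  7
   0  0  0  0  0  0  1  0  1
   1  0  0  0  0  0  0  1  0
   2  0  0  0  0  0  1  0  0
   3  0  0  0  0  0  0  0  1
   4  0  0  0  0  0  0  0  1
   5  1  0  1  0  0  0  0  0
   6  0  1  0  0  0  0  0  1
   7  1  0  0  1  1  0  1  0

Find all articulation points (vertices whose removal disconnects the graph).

An articulation point is a vertex whose removal disconnects the graph.
Articulation points: [0, 5, 6, 7]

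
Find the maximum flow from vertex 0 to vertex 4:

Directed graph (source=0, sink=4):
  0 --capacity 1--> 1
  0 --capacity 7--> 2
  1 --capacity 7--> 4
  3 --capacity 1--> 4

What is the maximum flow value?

Computing max flow:
  Flow on (0->1): 1/1
  Flow on (1->4): 1/7
Maximum flow = 1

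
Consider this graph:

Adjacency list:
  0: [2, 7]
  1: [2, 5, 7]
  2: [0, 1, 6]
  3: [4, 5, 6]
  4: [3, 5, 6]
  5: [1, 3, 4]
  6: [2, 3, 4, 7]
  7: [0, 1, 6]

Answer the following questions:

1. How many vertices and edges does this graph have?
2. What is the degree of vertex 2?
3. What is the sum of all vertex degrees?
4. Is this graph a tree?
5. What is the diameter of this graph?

Count: 8 vertices, 12 edges.
Vertex 2 has neighbors [0, 1, 6], degree = 3.
Handshaking lemma: 2 * 12 = 24.
A tree on 8 vertices has 7 edges. This graph has 12 edges (5 extra). Not a tree.
Diameter (longest shortest path) = 3.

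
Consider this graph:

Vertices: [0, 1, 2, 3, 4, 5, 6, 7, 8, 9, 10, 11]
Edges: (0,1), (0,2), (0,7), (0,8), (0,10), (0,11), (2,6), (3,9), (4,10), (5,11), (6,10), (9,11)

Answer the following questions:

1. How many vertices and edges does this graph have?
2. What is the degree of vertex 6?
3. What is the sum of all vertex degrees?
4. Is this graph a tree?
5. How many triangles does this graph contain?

Count: 12 vertices, 12 edges.
Vertex 6 has neighbors [2, 10], degree = 2.
Handshaking lemma: 2 * 12 = 24.
A tree on 12 vertices has 11 edges. This graph has 12 edges (1 extra). Not a tree.
Number of triangles = 0.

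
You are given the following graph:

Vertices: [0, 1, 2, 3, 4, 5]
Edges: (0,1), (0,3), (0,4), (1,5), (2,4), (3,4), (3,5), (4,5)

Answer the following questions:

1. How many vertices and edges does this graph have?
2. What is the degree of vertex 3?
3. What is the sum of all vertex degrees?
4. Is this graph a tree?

Count: 6 vertices, 8 edges.
Vertex 3 has neighbors [0, 4, 5], degree = 3.
Handshaking lemma: 2 * 8 = 16.
A tree on 6 vertices has 5 edges. This graph has 8 edges (3 extra). Not a tree.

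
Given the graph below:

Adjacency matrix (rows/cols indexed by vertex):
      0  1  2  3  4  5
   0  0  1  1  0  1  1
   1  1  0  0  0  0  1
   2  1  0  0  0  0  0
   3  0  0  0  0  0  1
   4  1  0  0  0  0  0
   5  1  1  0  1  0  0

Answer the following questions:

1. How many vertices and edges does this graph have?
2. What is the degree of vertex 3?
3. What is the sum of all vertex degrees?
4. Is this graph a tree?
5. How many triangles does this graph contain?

Count: 6 vertices, 6 edges.
Vertex 3 has neighbors [5], degree = 1.
Handshaking lemma: 2 * 6 = 12.
A tree on 6 vertices has 5 edges. This graph has 6 edges (1 extra). Not a tree.
Number of triangles = 1.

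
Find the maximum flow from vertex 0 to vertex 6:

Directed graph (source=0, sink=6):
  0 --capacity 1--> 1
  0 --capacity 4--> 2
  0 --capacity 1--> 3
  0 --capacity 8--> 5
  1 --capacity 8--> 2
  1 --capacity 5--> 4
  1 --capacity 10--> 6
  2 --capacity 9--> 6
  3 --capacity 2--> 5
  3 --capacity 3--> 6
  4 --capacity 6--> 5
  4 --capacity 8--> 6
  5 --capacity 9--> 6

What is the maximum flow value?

Computing max flow:
  Flow on (0->1): 1/1
  Flow on (0->2): 4/4
  Flow on (0->3): 1/1
  Flow on (0->5): 8/8
  Flow on (1->6): 1/10
  Flow on (2->6): 4/9
  Flow on (3->6): 1/3
  Flow on (5->6): 8/9
Maximum flow = 14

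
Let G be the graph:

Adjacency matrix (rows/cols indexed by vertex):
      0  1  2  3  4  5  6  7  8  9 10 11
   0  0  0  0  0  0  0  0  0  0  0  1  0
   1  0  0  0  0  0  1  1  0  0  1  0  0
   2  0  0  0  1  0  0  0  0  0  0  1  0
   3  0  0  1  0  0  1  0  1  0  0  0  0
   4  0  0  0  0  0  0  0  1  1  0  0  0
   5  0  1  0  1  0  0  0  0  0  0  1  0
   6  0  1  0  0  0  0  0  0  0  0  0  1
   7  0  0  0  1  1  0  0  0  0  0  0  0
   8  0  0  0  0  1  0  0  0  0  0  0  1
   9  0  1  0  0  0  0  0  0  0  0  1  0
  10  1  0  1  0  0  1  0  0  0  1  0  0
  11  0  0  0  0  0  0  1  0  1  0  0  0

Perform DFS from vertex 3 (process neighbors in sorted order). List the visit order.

DFS from vertex 3 (neighbors processed in ascending order):
Visit order: 3, 2, 10, 0, 5, 1, 6, 11, 8, 4, 7, 9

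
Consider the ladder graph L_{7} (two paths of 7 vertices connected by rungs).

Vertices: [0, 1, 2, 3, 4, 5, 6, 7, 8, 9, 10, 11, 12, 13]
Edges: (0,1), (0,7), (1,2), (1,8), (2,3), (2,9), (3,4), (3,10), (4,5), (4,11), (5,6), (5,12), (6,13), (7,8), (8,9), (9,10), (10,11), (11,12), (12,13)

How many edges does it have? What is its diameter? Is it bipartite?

Ladder graph L_{7}: 7 rungs + 2 * (7-1) path edges = 7 + 12 = 19 edges.
Diameter = 7.
Ladder graphs are bipartite (alternating coloring along each path).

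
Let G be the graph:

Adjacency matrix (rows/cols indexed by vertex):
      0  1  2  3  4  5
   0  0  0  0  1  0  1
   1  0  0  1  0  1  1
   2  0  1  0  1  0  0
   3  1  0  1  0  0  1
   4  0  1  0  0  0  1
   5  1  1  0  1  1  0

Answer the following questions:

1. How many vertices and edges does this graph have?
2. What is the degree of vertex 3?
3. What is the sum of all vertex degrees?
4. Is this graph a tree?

Count: 6 vertices, 8 edges.
Vertex 3 has neighbors [0, 2, 5], degree = 3.
Handshaking lemma: 2 * 8 = 16.
A tree on 6 vertices has 5 edges. This graph has 8 edges (3 extra). Not a tree.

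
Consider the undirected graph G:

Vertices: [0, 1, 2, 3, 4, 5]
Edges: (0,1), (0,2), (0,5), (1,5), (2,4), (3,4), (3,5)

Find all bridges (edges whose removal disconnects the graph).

No bridges found. The graph is 2-edge-connected (no single edge removal disconnects it).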